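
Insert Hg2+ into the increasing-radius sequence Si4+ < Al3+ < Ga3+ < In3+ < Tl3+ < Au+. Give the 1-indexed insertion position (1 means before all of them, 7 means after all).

Electron counts and nuclear charges: Si4+: 10 e⁻, Z=14, Al3+: 10 e⁻, Z=13, Ga3+: 28 e⁻, Z=31, In3+: 46 e⁻, Z=49, Tl3+: 78 e⁻, Z=81, Hg2+: 78 e⁻, Z=80, Au+: 78 e⁻, Z=79. Si4+ < Al3+ (both 10 e⁻, Z=14>13); Al3+ < Ga3+ (same group, period 3 vs 4); Ga3+ < In3+ (same group, period 4 vs 5); In3+ < Tl3+ (same group, period 5 vs 6); Tl3+ < Hg2+ (both 78 e⁻, Z=81>80); Hg2+ < Au+ (both 78 e⁻, Z=80>79).
The complete sequence is Si4+ < Al3+ < Ga3+ < In3+ < Tl3+ < Hg2+ < Au+. Hg2+ sits at position 6.

6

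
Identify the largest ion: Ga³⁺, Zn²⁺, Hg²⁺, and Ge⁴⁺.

Hg²⁺

Work out protons and electrons: Ge⁴⁺ has 28 e⁻ (Z=32), Ga³⁺ has 28 e⁻ (Z=31), Zn²⁺ has 28 e⁻ (Z=30), Hg²⁺ has 78 e⁻ (Z=80). Ge⁴⁺ < Ga³⁺ (both 28 e⁻, Z=32>31); Ga³⁺ < Zn²⁺ (both 28 e⁻, Z=31>30); Zn²⁺ < Hg²⁺ (same group, period 4 vs 6).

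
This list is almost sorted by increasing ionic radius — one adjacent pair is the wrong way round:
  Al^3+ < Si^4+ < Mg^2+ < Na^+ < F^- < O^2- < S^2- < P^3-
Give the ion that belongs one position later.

The pair Al^3+, Si^4+ is the wrong way round — Si^4+ and Al^3+ share 10 electrons; the higher nuclear charge on Si (Z=14) contracts it more, so Si^4+ < Al^3+. All other adjacent pairs agree with periodic trends, so Al^3+ is the misplaced ion.

Al^3+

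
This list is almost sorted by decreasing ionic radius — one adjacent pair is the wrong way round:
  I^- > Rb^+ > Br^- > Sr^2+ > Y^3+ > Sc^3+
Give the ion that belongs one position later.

Check each adjacent pair. Rb^+ and Br^- are reversed: they are isoelectronic (36 e⁻) and Rb has more protons than Br (37 vs 35), making Rb^+ smaller. No other neighbouring pair contradicts the periodic trends, so Rb^+ is the ion listed too early.

Rb^+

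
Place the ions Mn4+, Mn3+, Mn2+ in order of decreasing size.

These are all Mn ions. Removing more electrons (higher positive charge) pulls the remaining electrons in closer, so Mn4+ is smallest and Mn2+ is largest.

Mn2+ > Mn3+ > Mn4+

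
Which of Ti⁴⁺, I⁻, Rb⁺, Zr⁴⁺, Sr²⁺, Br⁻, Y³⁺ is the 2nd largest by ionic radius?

Br⁻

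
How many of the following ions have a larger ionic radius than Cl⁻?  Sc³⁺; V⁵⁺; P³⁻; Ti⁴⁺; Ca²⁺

1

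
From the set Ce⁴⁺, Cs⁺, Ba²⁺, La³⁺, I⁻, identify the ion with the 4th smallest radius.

Cs⁺

All of these have 54 electrons (isoelectronic). With the same electron cloud, the ion with the most protons pulls it in tightest. Nuclear charges: Ce⁴⁺ (Z=58), La³⁺ (Z=57), Ba²⁺ (Z=56), Cs⁺ (Z=55), I⁻ (Z=53). Highest Z is smallest.
So the order is Ce⁴⁺ < La³⁺ < Ba²⁺ < Cs⁺ < I⁻; the 4th-smallest ion is Cs⁺.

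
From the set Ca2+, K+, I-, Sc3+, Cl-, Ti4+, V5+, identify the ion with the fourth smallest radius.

V5+ (Z=23, 18 e⁻), Ti4+ (Z=22, 18 e⁻), Sc3+ (Z=21, 18 e⁻), Ca2+ (Z=20, 18 e⁻), K+ (Z=19, 18 e⁻), Cl- (Z=17, 18 e⁻), I- (Z=53, 54 e⁻). V5+ < Ti4+ (isoelectronic, higher Z=23 is smaller); Ti4+ < Sc3+ (both 18 e⁻, Z=22>21); Sc3+ < Ca2+ (both 18 e⁻, Z=21>20); Ca2+ < K+ (isoelectronic, higher Z=20 is smaller); K+ < Cl- (isoelectronic, higher Z=19 is smaller); Cl- < I- (same group, period 3 vs 5).
Full ascending order: V5+ < Ti4+ < Sc3+ < Ca2+ < K+ < Cl- < I-. Counting from the smallest, position 4 is Ca2+.

Ca2+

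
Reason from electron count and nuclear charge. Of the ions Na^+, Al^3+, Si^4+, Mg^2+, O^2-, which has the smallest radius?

These species are isoelectronic with 10 electrons. The only difference is the number of protons: Si^4+ (Z=14), Al^3+ (Z=13), Mg^2+ (Z=12), Na^+ (Z=11), O^2- (Z=8). The strongest nuclear pull (Si^4+) gives the smallest ion.

Si^4+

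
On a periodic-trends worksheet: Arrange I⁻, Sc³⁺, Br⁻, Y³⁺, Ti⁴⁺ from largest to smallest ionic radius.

I⁻ > Br⁻ > Y³⁺ > Sc³⁺ > Ti⁴⁺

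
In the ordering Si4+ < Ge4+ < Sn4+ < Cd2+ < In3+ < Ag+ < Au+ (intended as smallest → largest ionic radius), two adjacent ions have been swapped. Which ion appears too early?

Cd2+

Check each adjacent pair. Cd2+ and In3+ are reversed: both have 46 electrons but Z(In)=49 > Z(Cd)=48, so In3+ should be the smaller of the two. No other neighbouring pair contradicts the periodic trends, so Cd2+ is the ion listed too early.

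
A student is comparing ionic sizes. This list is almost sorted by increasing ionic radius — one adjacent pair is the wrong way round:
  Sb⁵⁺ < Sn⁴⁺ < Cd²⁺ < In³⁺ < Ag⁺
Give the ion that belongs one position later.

Compare adjacent ions: In³⁺ and Cd²⁺ share 46 electrons; the higher nuclear charge on In (Z=49) contracts it more, so In³⁺ < Cd²⁺ — yet in this increasing list Cd²⁺ sits before In³⁺. Nothing else is reversed, so Cd²⁺ should move one place to the right.

Cd²⁺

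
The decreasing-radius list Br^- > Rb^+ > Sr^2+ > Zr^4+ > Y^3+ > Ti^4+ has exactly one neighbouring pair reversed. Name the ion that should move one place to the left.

Y^3+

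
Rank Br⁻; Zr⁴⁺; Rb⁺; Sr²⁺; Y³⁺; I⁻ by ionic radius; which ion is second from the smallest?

Tabulating Z and e⁻: Zr⁴⁺: 36 e⁻, Z=40, Y³⁺: 36 e⁻, Z=39, Sr²⁺: 36 e⁻, Z=38, Rb⁺: 36 e⁻, Z=37, Br⁻: 36 e⁻, Z=35, I⁻: 54 e⁻, Z=53. Zr⁴⁺ < Y³⁺ (isoelectronic, higher Z=40 is smaller); Y³⁺ < Sr²⁺ (both 36 e⁻, Z=39>38); Sr²⁺ < Rb⁺ (both 36 e⁻, Z=38>37); Rb⁺ < Br⁻ (both 36 e⁻, Z=37>35); Br⁻ < I⁻ (same group, 1 shell fewer).
So the order is Zr⁴⁺ < Y³⁺ < Sr²⁺ < Rb⁺ < Br⁻ < I⁻; the 2nd-smallest ion is Y³⁺.

Y³⁺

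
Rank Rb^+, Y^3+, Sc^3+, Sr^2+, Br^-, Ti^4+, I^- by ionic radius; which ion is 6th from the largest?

First list Z and electron count for each: Ti^4+: 18 e⁻, Z=22, Sc^3+: 18 e⁻, Z=21, Y^3+: 36 e⁻, Z=39, Sr^2+: 36 e⁻, Z=38, Rb^+: 36 e⁻, Z=37, Br^-: 36 e⁻, Z=35, I^-: 54 e⁻, Z=53. Ti^4+ < Sc^3+ (isoelectronic, higher Z=22 is smaller); Sc^3+ < Y^3+ (same group, period 4 vs 5); Y^3+ < Sr^2+ (isoelectronic, higher Z=39 is smaller); Sr^2+ < Rb^+ (isoelectronic, higher Z=38 is smaller); Rb^+ < Br^- (isoelectronic, higher Z=37 is smaller); Br^- < I^- (same group, 1 shell fewer).
That gives Ti^4+ < Sc^3+ < Y^3+ < Sr^2+ < Rb^+ < Br^- < I^-. From the largest end, number 6 is Sc^3+.

Sc^3+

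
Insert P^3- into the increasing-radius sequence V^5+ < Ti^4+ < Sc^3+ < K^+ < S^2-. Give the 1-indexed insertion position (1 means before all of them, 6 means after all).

Isoelectronic series (18 e⁻ each). Size is set by nuclear charge: more protons means a smaller ion. V^5+ (Z=23), Ti^4+ (Z=22), Sc^3+ (Z=21), K^+ (Z=19), S^2- (Z=16), P^3- (Z=15).
Putting P^3- in gives V^5+ < Ti^4+ < Sc^3+ < K^+ < S^2- < P^3-; it lands at slot 6.

6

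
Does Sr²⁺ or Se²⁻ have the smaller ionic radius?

Sr²⁺

These species are isoelectronic with 36 electrons. The only difference is the number of protons: Sr²⁺ (Z=38), Se²⁻ (Z=34). The strongest nuclear pull (Sr²⁺) gives the smallest ion.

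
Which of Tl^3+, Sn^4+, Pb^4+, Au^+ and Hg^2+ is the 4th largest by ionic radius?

Sn^4+: 46 e⁻, Z=50, Pb^4+: 78 e⁻, Z=82, Tl^3+: 78 e⁻, Z=81, Hg^2+: 78 e⁻, Z=80, Au^+: 78 e⁻, Z=79. Sn^4+ < Pb^4+ (same group, period 5 vs 6); Pb^4+ < Tl^3+ (both 78 e⁻, Z=82>81); Tl^3+ < Hg^2+ (both 78 e⁻, Z=81>80); Hg^2+ < Au^+ (isoelectronic, higher Z=80 is smaller).
Ordering: Sn^4+ < Pb^4+ < Tl^3+ < Hg^2+ < Au^+. The 4th largest is Pb^4+.

Pb^4+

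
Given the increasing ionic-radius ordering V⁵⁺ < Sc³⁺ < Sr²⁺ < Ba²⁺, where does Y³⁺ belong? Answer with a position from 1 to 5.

V⁵⁺ (Z=23, 18 e⁻), Sc³⁺ (Z=21, 18 e⁻), Y³⁺ (Z=39, 36 e⁻), Sr²⁺ (Z=38, 36 e⁻), Ba²⁺ (Z=56, 54 e⁻). V⁵⁺ < Sc³⁺ (both 18 e⁻, Z=23>21); Sc³⁺ < Y³⁺ (same group, 1 shell fewer); Y³⁺ < Sr²⁺ (both 36 e⁻, Z=39>38); Sr²⁺ < Ba²⁺ (same group, period 5 vs 6).
Merged order: V⁵⁺ < Sc³⁺ < Y³⁺ < Sr²⁺ < Ba²⁺ — Y³⁺ is number 3.

3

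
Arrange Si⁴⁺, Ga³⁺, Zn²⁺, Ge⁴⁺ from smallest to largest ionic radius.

Si⁴⁺ < Ge⁴⁺ < Ga³⁺ < Zn²⁺

Electron counts and nuclear charges: Si⁴⁺: 10 e⁻, Z=14, Ge⁴⁺: 28 e⁻, Z=32, Ga³⁺: 28 e⁻, Z=31, Zn²⁺: 28 e⁻, Z=30. Si⁴⁺ < Ge⁴⁺ (same group, period 3 vs 4); Ge⁴⁺ < Ga³⁺ (both 28 e⁻, Z=32>31); Ga³⁺ < Zn²⁺ (both 28 e⁻, Z=31>30).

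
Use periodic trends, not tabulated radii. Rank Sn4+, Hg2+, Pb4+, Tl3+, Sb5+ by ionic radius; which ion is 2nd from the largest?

Tl3+

Tabulating Z and e⁻: Sb5+ (Z=51, 46 e⁻), Sn4+ (Z=50, 46 e⁻), Pb4+ (Z=82, 78 e⁻), Tl3+ (Z=81, 78 e⁻), Hg2+ (Z=80, 78 e⁻). Sb5+ < Sn4+ (isoelectronic, higher Z=51 is smaller); Sn4+ < Pb4+ (same group, period 5 vs 6); Pb4+ < Tl3+ (isoelectronic, higher Z=82 is smaller); Tl3+ < Hg2+ (both 78 e⁻, Z=81>80).
Ordering: Sb5+ < Sn4+ < Pb4+ < Tl3+ < Hg2+. The 2nd largest is Tl3+.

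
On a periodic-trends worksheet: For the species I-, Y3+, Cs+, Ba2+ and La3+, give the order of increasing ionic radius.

Electron counts and nuclear charges: Y3+ has 36 e⁻ (Z=39), La3+ has 54 e⁻ (Z=57), Ba2+ has 54 e⁻ (Z=56), Cs+ has 54 e⁻ (Z=55), I- has 54 e⁻ (Z=53). Y3+ < La3+ (same group, period 5 vs 6); La3+ < Ba2+ (isoelectronic, higher Z=57 is smaller); Ba2+ < Cs+ (isoelectronic, higher Z=56 is smaller); Cs+ < I- (both 54 e⁻, Z=55>53).

Y3+ < La3+ < Ba2+ < Cs+ < I-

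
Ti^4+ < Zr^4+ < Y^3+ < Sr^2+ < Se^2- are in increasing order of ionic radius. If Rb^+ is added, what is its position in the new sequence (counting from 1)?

5

First list Z and electron count for each: Ti^4+ has 18 e⁻ (Z=22), Zr^4+ has 36 e⁻ (Z=40), Y^3+ has 36 e⁻ (Z=39), Sr^2+ has 36 e⁻ (Z=38), Rb^+ has 36 e⁻ (Z=37), Se^2- has 36 e⁻ (Z=34). Ti^4+ < Zr^4+ (same group, 1 shell fewer); Zr^4+ < Y^3+ (both 36 e⁻, Z=40>39); Y^3+ < Sr^2+ (both 36 e⁻, Z=39>38); Sr^2+ < Rb^+ (both 36 e⁻, Z=38>37); Rb^+ < Se^2- (both 36 e⁻, Z=37>34).
Merged order: Ti^4+ < Zr^4+ < Y^3+ < Sr^2+ < Rb^+ < Se^2- — Rb^+ is number 5.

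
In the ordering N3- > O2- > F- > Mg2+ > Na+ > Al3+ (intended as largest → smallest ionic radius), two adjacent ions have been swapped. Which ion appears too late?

Na+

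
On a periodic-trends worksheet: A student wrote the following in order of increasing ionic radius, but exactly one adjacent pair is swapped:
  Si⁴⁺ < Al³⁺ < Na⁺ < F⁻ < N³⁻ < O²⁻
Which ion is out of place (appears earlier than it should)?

N³⁻

Check each adjacent pair. N³⁻ and O²⁻ are reversed: they are isoelectronic (10 e⁻) and O has more protons than N (8 vs 7), making O²⁻ smaller. No other neighbouring pair contradicts the periodic trends, so N³⁻ is the ion listed too early.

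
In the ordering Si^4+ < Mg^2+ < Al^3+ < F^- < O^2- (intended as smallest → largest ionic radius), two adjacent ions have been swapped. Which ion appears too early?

The pair Mg^2+, Al^3+ is the wrong way round — Al^3+ and Mg^2+ share 10 electrons; the higher nuclear charge on Al (Z=13) contracts it more, so Al^3+ < Mg^2+. All other adjacent pairs agree with periodic trends, so Mg^2+ is the misplaced ion.

Mg^2+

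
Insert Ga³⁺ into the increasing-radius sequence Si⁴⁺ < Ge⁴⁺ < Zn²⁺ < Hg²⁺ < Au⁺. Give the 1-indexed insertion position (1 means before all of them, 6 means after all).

Work out protons and electrons: Si⁴⁺ (Z=14, 10 e⁻), Ge⁴⁺ (Z=32, 28 e⁻), Ga³⁺ (Z=31, 28 e⁻), Zn²⁺ (Z=30, 28 e⁻), Hg²⁺ (Z=80, 78 e⁻), Au⁺ (Z=79, 78 e⁻). Si⁴⁺ < Ge⁴⁺ (same group, period 3 vs 4); Ge⁴⁺ < Ga³⁺ (isoelectronic, higher Z=32 is smaller); Ga³⁺ < Zn²⁺ (both 28 e⁻, Z=31>30); Zn²⁺ < Hg²⁺ (same group, 2 shells fewer); Hg²⁺ < Au⁺ (isoelectronic, higher Z=80 is smaller).
Putting Ga³⁺ in gives Si⁴⁺ < Ge⁴⁺ < Ga³⁺ < Zn²⁺ < Hg²⁺ < Au⁺; it lands at slot 3.

3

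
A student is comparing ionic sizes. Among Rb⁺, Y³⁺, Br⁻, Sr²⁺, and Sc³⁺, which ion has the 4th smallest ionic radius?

Rb⁺

First list Z and electron count for each: Sc³⁺: 18 e⁻, Z=21, Y³⁺: 36 e⁻, Z=39, Sr²⁺: 36 e⁻, Z=38, Rb⁺: 36 e⁻, Z=37, Br⁻: 36 e⁻, Z=35. Sc³⁺ < Y³⁺ (same group, period 4 vs 5); Y³⁺ < Sr²⁺ (both 36 e⁻, Z=39>38); Sr²⁺ < Rb⁺ (isoelectronic, higher Z=38 is smaller); Rb⁺ < Br⁻ (isoelectronic, higher Z=37 is smaller).
Ordering: Sc³⁺ < Y³⁺ < Sr²⁺ < Rb⁺ < Br⁻. The 4th smallest is Rb⁺.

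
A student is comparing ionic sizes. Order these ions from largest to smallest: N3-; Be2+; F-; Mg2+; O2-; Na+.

N3- > O2- > F- > Na+ > Mg2+ > Be2+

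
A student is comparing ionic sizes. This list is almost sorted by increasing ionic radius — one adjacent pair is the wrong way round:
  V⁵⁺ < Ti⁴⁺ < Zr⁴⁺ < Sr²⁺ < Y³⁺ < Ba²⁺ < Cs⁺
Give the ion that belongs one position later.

Sr²⁺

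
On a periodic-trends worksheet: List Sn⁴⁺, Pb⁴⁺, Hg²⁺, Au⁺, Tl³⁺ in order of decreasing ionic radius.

First list Z and electron count for each: Sn⁴⁺: 46 e⁻, Z=50, Pb⁴⁺: 78 e⁻, Z=82, Tl³⁺: 78 e⁻, Z=81, Hg²⁺: 78 e⁻, Z=80, Au⁺: 78 e⁻, Z=79. Sn⁴⁺ < Pb⁴⁺ (same group, period 5 vs 6); Pb⁴⁺ < Tl³⁺ (both 78 e⁻, Z=82>81); Tl³⁺ < Hg²⁺ (isoelectronic, higher Z=81 is smaller); Hg²⁺ < Au⁺ (both 78 e⁻, Z=80>79).

Au⁺ > Hg²⁺ > Tl³⁺ > Pb⁴⁺ > Sn⁴⁺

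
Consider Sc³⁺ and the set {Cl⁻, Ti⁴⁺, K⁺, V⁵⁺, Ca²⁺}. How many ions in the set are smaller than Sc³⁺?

2

Each ion has 18 electrons. The ranking follows nuclear charge in reverse — greater Z gives a smaller radius. V⁵⁺ (Z=23), Ti⁴⁺ (Z=22), Sc³⁺ (Z=21), Ca²⁺ (Z=20), K⁺ (Z=19), Cl⁻ (Z=17).
Ordering all of them (including Sc³⁺) by radius gives V⁵⁺ < Ti⁴⁺ < Sc³⁺ < Ca²⁺ < K⁺ < Cl⁻. Count: 2.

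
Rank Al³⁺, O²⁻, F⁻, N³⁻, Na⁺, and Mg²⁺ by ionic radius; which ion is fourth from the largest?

Isoelectronic series (10 e⁻ each). Size is set by nuclear charge: more protons means a smaller ion. Al³⁺ (Z=13), Mg²⁺ (Z=12), Na⁺ (Z=11), F⁻ (Z=9), O²⁻ (Z=8), N³⁻ (Z=7).
So the order is Al³⁺ < Mg²⁺ < Na⁺ < F⁻ < O²⁻ < N³⁻; the 4th-largest ion is Na⁺.

Na⁺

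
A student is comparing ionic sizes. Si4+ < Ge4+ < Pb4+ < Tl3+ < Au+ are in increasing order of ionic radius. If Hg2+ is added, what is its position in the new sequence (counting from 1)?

Tabulating Z and e⁻: Si4+ (Z=14, 10 e⁻), Ge4+ (Z=32, 28 e⁻), Pb4+ (Z=82, 78 e⁻), Tl3+ (Z=81, 78 e⁻), Hg2+ (Z=80, 78 e⁻), Au+ (Z=79, 78 e⁻). Si4+ < Ge4+ (same group, period 3 vs 4); Ge4+ < Pb4+ (same group, 2 shells fewer); Pb4+ < Tl3+ (both 78 e⁻, Z=82>81); Tl3+ < Hg2+ (isoelectronic, higher Z=81 is smaller); Hg2+ < Au+ (both 78 e⁻, Z=80>79).
Putting Hg2+ in gives Si4+ < Ge4+ < Pb4+ < Tl3+ < Hg2+ < Au+; it lands at slot 5.

5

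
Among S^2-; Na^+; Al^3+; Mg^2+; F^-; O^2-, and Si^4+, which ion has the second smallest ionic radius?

Al^3+

First list Z and electron count for each: Si^4+: 10 e⁻, Z=14, Al^3+: 10 e⁻, Z=13, Mg^2+: 10 e⁻, Z=12, Na^+: 10 e⁻, Z=11, F^-: 10 e⁻, Z=9, O^2-: 10 e⁻, Z=8, S^2-: 18 e⁻, Z=16. Si^4+ < Al^3+ (both 10 e⁻, Z=14>13); Al^3+ < Mg^2+ (both 10 e⁻, Z=13>12); Mg^2+ < Na^+ (both 10 e⁻, Z=12>11); Na^+ < F^- (both 10 e⁻, Z=11>9); F^- < O^2- (isoelectronic, higher Z=9 is smaller); O^2- < S^2- (same group, period 2 vs 3).
That gives Si^4+ < Al^3+ < Mg^2+ < Na^+ < F^- < O^2- < S^2-. From the smallest end, number 2 is Al^3+.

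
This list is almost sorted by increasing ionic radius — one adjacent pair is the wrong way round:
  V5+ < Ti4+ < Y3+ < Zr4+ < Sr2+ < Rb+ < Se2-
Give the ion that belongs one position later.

Y3+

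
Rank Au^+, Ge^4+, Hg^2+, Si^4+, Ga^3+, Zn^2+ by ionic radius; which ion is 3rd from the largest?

Si^4+ has 10 e⁻ (Z=14), Ge^4+ has 28 e⁻ (Z=32), Ga^3+ has 28 e⁻ (Z=31), Zn^2+ has 28 e⁻ (Z=30), Hg^2+ has 78 e⁻ (Z=80), Au^+ has 78 e⁻ (Z=79). Si^4+ < Ge^4+ (same group, period 3 vs 4); Ge^4+ < Ga^3+ (isoelectronic, higher Z=32 is smaller); Ga^3+ < Zn^2+ (both 28 e⁻, Z=31>30); Zn^2+ < Hg^2+ (same group, 2 shells fewer); Hg^2+ < Au^+ (both 78 e⁻, Z=80>79).
That gives Si^4+ < Ge^4+ < Ga^3+ < Zn^2+ < Hg^2+ < Au^+. From the largest end, number 3 is Zn^2+.

Zn^2+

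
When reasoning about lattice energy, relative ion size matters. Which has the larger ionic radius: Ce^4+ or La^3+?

La^3+

These species are isoelectronic with 54 electrons. The only difference is the number of protons: Ce^4+ (Z=58), La^3+ (Z=57). The strongest nuclear pull (Ce^4+) gives the smallest ion.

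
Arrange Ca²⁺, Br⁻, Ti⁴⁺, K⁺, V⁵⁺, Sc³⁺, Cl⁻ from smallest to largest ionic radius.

Tabulating Z and e⁻: V⁵⁺ (Z=23, 18 e⁻), Ti⁴⁺ (Z=22, 18 e⁻), Sc³⁺ (Z=21, 18 e⁻), Ca²⁺ (Z=20, 18 e⁻), K⁺ (Z=19, 18 e⁻), Cl⁻ (Z=17, 18 e⁻), Br⁻ (Z=35, 36 e⁻). V⁵⁺ < Ti⁴⁺ (both 18 e⁻, Z=23>22); Ti⁴⁺ < Sc³⁺ (isoelectronic, higher Z=22 is smaller); Sc³⁺ < Ca²⁺ (isoelectronic, higher Z=21 is smaller); Ca²⁺ < K⁺ (isoelectronic, higher Z=20 is smaller); K⁺ < Cl⁻ (both 18 e⁻, Z=19>17); Cl⁻ < Br⁻ (same group, period 3 vs 4).

V⁵⁺ < Ti⁴⁺ < Sc³⁺ < Ca²⁺ < K⁺ < Cl⁻ < Br⁻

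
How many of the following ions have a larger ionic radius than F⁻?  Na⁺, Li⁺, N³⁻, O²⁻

Tabulating Z and e⁻: Li⁺ (Z=3, 2 e⁻), Na⁺ (Z=11, 10 e⁻), F⁻ (Z=9, 10 e⁻), O²⁻ (Z=8, 10 e⁻), N³⁻ (Z=7, 10 e⁻). Li⁺ < Na⁺ (same group, period 2 vs 3); Na⁺ < F⁻ (isoelectronic, higher Z=11 is smaller); F⁻ < O²⁻ (both 10 e⁻, Z=9>8); O²⁻ < N³⁻ (both 10 e⁻, Z=8>7).
Placing each against F⁻: smaller — Li⁺, Na⁺; larger — O²⁻, N³⁻. That's 2.

2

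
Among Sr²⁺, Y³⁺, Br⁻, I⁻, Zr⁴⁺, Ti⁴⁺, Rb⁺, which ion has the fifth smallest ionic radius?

Rb⁺

First list Z and electron count for each: Ti⁴⁺ (Z=22, 18 e⁻), Zr⁴⁺ (Z=40, 36 e⁻), Y³⁺ (Z=39, 36 e⁻), Sr²⁺ (Z=38, 36 e⁻), Rb⁺ (Z=37, 36 e⁻), Br⁻ (Z=35, 36 e⁻), I⁻ (Z=53, 54 e⁻). Ti⁴⁺ < Zr⁴⁺ (same group, period 4 vs 5); Zr⁴⁺ < Y³⁺ (isoelectronic, higher Z=40 is smaller); Y³⁺ < Sr²⁺ (both 36 e⁻, Z=39>38); Sr²⁺ < Rb⁺ (both 36 e⁻, Z=38>37); Rb⁺ < Br⁻ (both 36 e⁻, Z=37>35); Br⁻ < I⁻ (same group, period 4 vs 5).
Ordering: Ti⁴⁺ < Zr⁴⁺ < Y³⁺ < Sr²⁺ < Rb⁺ < Br⁻ < I⁻. The fifth smallest is Rb⁺.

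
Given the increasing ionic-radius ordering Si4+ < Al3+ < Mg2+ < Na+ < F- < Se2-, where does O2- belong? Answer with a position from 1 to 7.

First list Z and electron count for each: Si4+ (Z=14, 10 e⁻), Al3+ (Z=13, 10 e⁻), Mg2+ (Z=12, 10 e⁻), Na+ (Z=11, 10 e⁻), F- (Z=9, 10 e⁻), O2- (Z=8, 10 e⁻), Se2- (Z=34, 36 e⁻). Si4+ < Al3+ (both 10 e⁻, Z=14>13); Al3+ < Mg2+ (isoelectronic, higher Z=13 is smaller); Mg2+ < Na+ (both 10 e⁻, Z=12>11); Na+ < F- (isoelectronic, higher Z=11 is smaller); F- < O2- (both 10 e⁻, Z=9>8); O2- < Se2- (same group, period 2 vs 4).
The complete sequence is Si4+ < Al3+ < Mg2+ < Na+ < F- < O2- < Se2-. O2- sits at position 6.

6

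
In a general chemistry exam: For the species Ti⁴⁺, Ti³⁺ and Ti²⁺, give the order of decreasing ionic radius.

Ti²⁺ > Ti³⁺ > Ti⁴⁺

These are all Ti ions. Removing more electrons (higher positive charge) pulls the remaining electrons in closer, so Ti⁴⁺ is smallest and Ti²⁺ is largest.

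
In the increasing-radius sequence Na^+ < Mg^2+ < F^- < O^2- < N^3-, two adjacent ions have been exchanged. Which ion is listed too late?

Mg^2+

The pair Na^+, Mg^2+ is the wrong way round — both have 10 electrons but Z(Mg)=12 > Z(Na)=11, so Mg^2+ should be the smaller of the two. All other adjacent pairs agree with periodic trends, so Mg^2+ is the misplaced ion.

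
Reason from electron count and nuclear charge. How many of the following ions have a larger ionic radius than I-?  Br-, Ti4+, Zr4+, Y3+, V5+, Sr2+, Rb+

V5+ (Z=23, 18 e⁻), Ti4+ (Z=22, 18 e⁻), Zr4+ (Z=40, 36 e⁻), Y3+ (Z=39, 36 e⁻), Sr2+ (Z=38, 36 e⁻), Rb+ (Z=37, 36 e⁻), Br- (Z=35, 36 e⁻), I- (Z=53, 54 e⁻). V5+ < Ti4+ (isoelectronic, higher Z=23 is smaller); Ti4+ < Zr4+ (same group, period 4 vs 5); Zr4+ < Y3+ (isoelectronic, higher Z=40 is smaller); Y3+ < Sr2+ (both 36 e⁻, Z=39>38); Sr2+ < Rb+ (both 36 e⁻, Z=38>37); Rb+ < Br- (isoelectronic, higher Z=37 is smaller); Br- < I- (same group, period 4 vs 5).
Ordering all of them (including I-) by radius gives V5+ < Ti4+ < Zr4+ < Y3+ < Sr2+ < Rb+ < Br- < I-. That's 0.

0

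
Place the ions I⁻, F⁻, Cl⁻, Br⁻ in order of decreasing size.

These ions sit in one column with identical charge. Each step down the periodic table adds a principal shell, increasing the radius.

I⁻ > Br⁻ > Cl⁻ > F⁻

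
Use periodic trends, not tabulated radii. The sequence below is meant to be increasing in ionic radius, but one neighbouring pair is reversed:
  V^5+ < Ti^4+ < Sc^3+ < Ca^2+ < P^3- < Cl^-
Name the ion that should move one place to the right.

P^3-

The pair P^3-, Cl^- is the wrong way round — they are isoelectronic (18 e⁻) and Cl has more protons than P (17 vs 15), making Cl^- smaller. All other adjacent pairs agree with periodic trends, so P^3- is the misplaced ion.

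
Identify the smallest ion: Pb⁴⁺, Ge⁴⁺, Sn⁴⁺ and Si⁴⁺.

Same group, same charge. Going down the group adds an extra shell of electrons, so the ion gets larger: Si⁴⁺ is highest in the group and smallest.

Si⁴⁺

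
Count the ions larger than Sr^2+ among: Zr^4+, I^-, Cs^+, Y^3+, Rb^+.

3

Work out protons and electrons: Zr^4+ has 36 e⁻ (Z=40), Y^3+ has 36 e⁻ (Z=39), Sr^2+ has 36 e⁻ (Z=38), Rb^+ has 36 e⁻ (Z=37), Cs^+ has 54 e⁻ (Z=55), I^- has 54 e⁻ (Z=53). Zr^4+ < Y^3+ (isoelectronic, higher Z=40 is smaller); Y^3+ < Sr^2+ (isoelectronic, higher Z=39 is smaller); Sr^2+ < Rb^+ (both 36 e⁻, Z=38>37); Rb^+ < Cs^+ (same group, 1 shell fewer); Cs^+ < I^- (both 54 e⁻, Z=55>53).
Relative to Sr^2+, the ions that are larger are Rb^+, Cs^+, I^-. Count: 3.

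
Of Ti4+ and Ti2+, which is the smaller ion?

These are all Ti ions. Removing more electrons (higher positive charge) pulls the remaining electrons in closer, so Ti4+ is smallest and Ti2+ is largest.

Ti4+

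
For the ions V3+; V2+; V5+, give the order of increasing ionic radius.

V5+ < V3+ < V2+

Same element, different charge: the more highly charged cation has fewer electrons and a greater effective nuclear charge per electron, making V5+ the smallest.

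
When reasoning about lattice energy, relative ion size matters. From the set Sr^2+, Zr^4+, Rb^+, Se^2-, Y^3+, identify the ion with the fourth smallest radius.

Rb^+

These species are isoelectronic with 36 electrons. The only difference is the number of protons: Zr^4+ (Z=40), Y^3+ (Z=39), Sr^2+ (Z=38), Rb^+ (Z=37), Se^2- (Z=34). The strongest nuclear pull (Zr^4+) gives the smallest ion.
Full ascending order: Zr^4+ < Y^3+ < Sr^2+ < Rb^+ < Se^2-. Counting from the smallest, position 4 is Rb^+.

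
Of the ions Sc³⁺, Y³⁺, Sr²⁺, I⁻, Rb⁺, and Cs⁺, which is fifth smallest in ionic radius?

Cs⁺

Electron counts and nuclear charges: Sc³⁺: 18 e⁻, Z=21, Y³⁺: 36 e⁻, Z=39, Sr²⁺: 36 e⁻, Z=38, Rb⁺: 36 e⁻, Z=37, Cs⁺: 54 e⁻, Z=55, I⁻: 54 e⁻, Z=53. Sc³⁺ < Y³⁺ (same group, period 4 vs 5); Y³⁺ < Sr²⁺ (isoelectronic, higher Z=39 is smaller); Sr²⁺ < Rb⁺ (isoelectronic, higher Z=38 is smaller); Rb⁺ < Cs⁺ (same group, 1 shell fewer); Cs⁺ < I⁻ (both 54 e⁻, Z=55>53).
Full ascending order: Sc³⁺ < Y³⁺ < Sr²⁺ < Rb⁺ < Cs⁺ < I⁻. Counting from the smallest, position 5 is Cs⁺.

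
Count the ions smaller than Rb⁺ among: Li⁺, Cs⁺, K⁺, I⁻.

Tabulating Z and e⁻: Li⁺ (Z=3, 2 e⁻), K⁺ (Z=19, 18 e⁻), Rb⁺ (Z=37, 36 e⁻), Cs⁺ (Z=55, 54 e⁻), I⁻ (Z=53, 54 e⁻). Li⁺ < K⁺ (same group, period 2 vs 4); K⁺ < Rb⁺ (same group, period 4 vs 5); Rb⁺ < Cs⁺ (same group, 1 shell fewer); Cs⁺ < I⁻ (isoelectronic, higher Z=55 is smaller).
Overall: Li⁺ < K⁺ < Rb⁺ < Cs⁺ < I⁻. Rb⁺ has 2 below it and 2 above. Count: 2.

2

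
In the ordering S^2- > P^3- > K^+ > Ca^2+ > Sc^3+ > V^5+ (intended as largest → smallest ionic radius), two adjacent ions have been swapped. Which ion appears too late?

P^3-

Check each adjacent pair. S^2- and P^3- are reversed: both have 18 electrons but Z(S)=16 > Z(P)=15, so S^2- should be the smaller of the two. No other neighbouring pair contradicts the periodic trends, so P^3- is the ion listed too late.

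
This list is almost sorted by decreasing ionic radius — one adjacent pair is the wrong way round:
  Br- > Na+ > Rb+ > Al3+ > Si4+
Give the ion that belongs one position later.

Na+

Scanning neighbour by neighbour, only Na+/Rb+ violates a trend: same group and charge — period 3 sits above period 5, so Na+ is smaller. That makes Na+ the one sitting a position early relative to where it belongs.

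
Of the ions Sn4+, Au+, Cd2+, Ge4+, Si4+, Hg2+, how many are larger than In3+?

3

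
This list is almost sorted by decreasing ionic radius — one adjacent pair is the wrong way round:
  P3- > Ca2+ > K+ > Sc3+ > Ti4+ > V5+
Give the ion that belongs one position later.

The pair Ca2+, K+ is the wrong way round — both have 18 electrons but Z(Ca)=20 > Z(K)=19, so Ca2+ should be the smaller of the two. All other adjacent pairs agree with periodic trends, so Ca2+ is the misplaced ion.

Ca2+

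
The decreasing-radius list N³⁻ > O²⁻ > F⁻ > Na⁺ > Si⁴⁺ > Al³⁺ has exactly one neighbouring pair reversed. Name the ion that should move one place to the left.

Al³⁺

Check each adjacent pair. Si⁴⁺ and Al³⁺ are reversed: both have 10 electrons but Z(Si)=14 > Z(Al)=13, so Si⁴⁺ should be the smaller of the two. No other neighbouring pair contradicts the periodic trends, so Al³⁺ is the ion listed too late.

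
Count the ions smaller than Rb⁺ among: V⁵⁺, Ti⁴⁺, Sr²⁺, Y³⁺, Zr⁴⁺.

5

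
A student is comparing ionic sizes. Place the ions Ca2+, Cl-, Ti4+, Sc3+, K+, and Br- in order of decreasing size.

Br- > Cl- > K+ > Ca2+ > Sc3+ > Ti4+

Electron counts and nuclear charges: Ti4+ (Z=22, 18 e⁻), Sc3+ (Z=21, 18 e⁻), Ca2+ (Z=20, 18 e⁻), K+ (Z=19, 18 e⁻), Cl- (Z=17, 18 e⁻), Br- (Z=35, 36 e⁻). Ti4+ < Sc3+ (isoelectronic, higher Z=22 is smaller); Sc3+ < Ca2+ (both 18 e⁻, Z=21>20); Ca2+ < K+ (isoelectronic, higher Z=20 is smaller); K+ < Cl- (isoelectronic, higher Z=19 is smaller); Cl- < Br- (same group, 1 shell fewer).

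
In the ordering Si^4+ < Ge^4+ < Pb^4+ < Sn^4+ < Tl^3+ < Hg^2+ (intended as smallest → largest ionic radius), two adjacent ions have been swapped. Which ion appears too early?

Pb^4+

Check each adjacent pair. Pb^4+ and Sn^4+ are reversed: Sn^4+ and Pb^4+ are in one column with the same charge; the lighter period-5 ion has one fewer shell and is smaller. No other neighbouring pair contradicts the periodic trends, so Pb^4+ is the ion listed too early.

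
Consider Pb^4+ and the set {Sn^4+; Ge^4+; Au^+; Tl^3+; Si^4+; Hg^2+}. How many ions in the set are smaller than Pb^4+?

3

Electron counts and nuclear charges: Si^4+: 10 e⁻, Z=14, Ge^4+: 28 e⁻, Z=32, Sn^4+: 46 e⁻, Z=50, Pb^4+: 78 e⁻, Z=82, Tl^3+: 78 e⁻, Z=81, Hg^2+: 78 e⁻, Z=80, Au^+: 78 e⁻, Z=79. Si^4+ < Ge^4+ (same group, period 3 vs 4); Ge^4+ < Sn^4+ (same group, 1 shell fewer); Sn^4+ < Pb^4+ (same group, period 5 vs 6); Pb^4+ < Tl^3+ (isoelectronic, higher Z=82 is smaller); Tl^3+ < Hg^2+ (both 78 e⁻, Z=81>80); Hg^2+ < Au^+ (isoelectronic, higher Z=80 is smaller).
Relative to Pb^4+, the ions that are smaller are Si^4+, Ge^4+, Sn^4+. Count: 3.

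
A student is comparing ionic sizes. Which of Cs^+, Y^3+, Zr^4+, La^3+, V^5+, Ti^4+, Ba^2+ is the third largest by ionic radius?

La^3+

First list Z and electron count for each: V^5+ has 18 e⁻ (Z=23), Ti^4+ has 18 e⁻ (Z=22), Zr^4+ has 36 e⁻ (Z=40), Y^3+ has 36 e⁻ (Z=39), La^3+ has 54 e⁻ (Z=57), Ba^2+ has 54 e⁻ (Z=56), Cs^+ has 54 e⁻ (Z=55). V^5+ < Ti^4+ (isoelectronic, higher Z=23 is smaller); Ti^4+ < Zr^4+ (same group, 1 shell fewer); Zr^4+ < Y^3+ (both 36 e⁻, Z=40>39); Y^3+ < La^3+ (same group, 1 shell fewer); La^3+ < Ba^2+ (isoelectronic, higher Z=57 is smaller); Ba^2+ < Cs^+ (both 54 e⁻, Z=56>55).
So the order is V^5+ < Ti^4+ < Zr^4+ < Y^3+ < La^3+ < Ba^2+ < Cs^+; the 3rd-largest ion is La^3+.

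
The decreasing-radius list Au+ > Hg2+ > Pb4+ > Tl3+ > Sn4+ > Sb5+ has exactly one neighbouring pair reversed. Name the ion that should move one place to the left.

Tl3+

Check each adjacent pair. Pb4+ and Tl3+ are reversed: Pb4+ and Tl3+ share 78 electrons; the higher nuclear charge on Pb (Z=82) contracts it more, so Pb4+ < Tl3+. No other neighbouring pair contradicts the periodic trends, so Tl3+ is the ion listed too late.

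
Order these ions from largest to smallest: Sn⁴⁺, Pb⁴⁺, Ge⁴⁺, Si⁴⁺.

Same group, same charge. Going down the group adds an extra shell of electrons, so the ion gets larger: Si⁴⁺ is highest in the group and smallest.

Pb⁴⁺ > Sn⁴⁺ > Ge⁴⁺ > Si⁴⁺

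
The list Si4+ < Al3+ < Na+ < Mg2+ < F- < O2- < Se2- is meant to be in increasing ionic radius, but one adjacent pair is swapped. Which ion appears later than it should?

Mg2+

Compare adjacent ions: they are isoelectronic (10 e⁻) and Mg has more protons than Na (12 vs 11), making Mg2+ smaller — yet in this increasing list Na+ sits before Mg2+. Nothing else is reversed, so Mg2+ should move one place to the left.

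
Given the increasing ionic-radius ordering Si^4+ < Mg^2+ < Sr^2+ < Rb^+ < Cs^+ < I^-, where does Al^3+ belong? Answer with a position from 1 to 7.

2

First list Z and electron count for each: Si^4+ (Z=14, 10 e⁻), Al^3+ (Z=13, 10 e⁻), Mg^2+ (Z=12, 10 e⁻), Sr^2+ (Z=38, 36 e⁻), Rb^+ (Z=37, 36 e⁻), Cs^+ (Z=55, 54 e⁻), I^- (Z=53, 54 e⁻). Si^4+ < Al^3+ (isoelectronic, higher Z=14 is smaller); Al^3+ < Mg^2+ (both 10 e⁻, Z=13>12); Mg^2+ < Sr^2+ (same group, period 3 vs 5); Sr^2+ < Rb^+ (both 36 e⁻, Z=38>37); Rb^+ < Cs^+ (same group, period 5 vs 6); Cs^+ < I^- (isoelectronic, higher Z=55 is smaller).
Putting Al^3+ in gives Si^4+ < Al^3+ < Mg^2+ < Sr^2+ < Rb^+ < Cs^+ < I^-; it lands at slot 2.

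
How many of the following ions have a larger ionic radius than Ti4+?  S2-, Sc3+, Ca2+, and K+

4

All of these have 18 electrons (isoelectronic). With the same electron cloud, the ion with the most protons pulls it in tightest. Nuclear charges: Ti4+ (Z=22), Sc3+ (Z=21), Ca2+ (Z=20), K+ (Z=19), S2- (Z=16). Highest Z is smallest.
Relative to Ti4+, the ions that are larger are Sc3+, Ca2+, K+, S2-. So 4 are larger.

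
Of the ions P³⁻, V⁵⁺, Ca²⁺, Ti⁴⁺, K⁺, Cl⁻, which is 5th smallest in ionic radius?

All of these have 18 electrons (isoelectronic). With the same electron cloud, the ion with the most protons pulls it in tightest. Nuclear charges: V⁵⁺ (Z=23), Ti⁴⁺ (Z=22), Ca²⁺ (Z=20), K⁺ (Z=19), Cl⁻ (Z=17), P³⁻ (Z=15). Highest Z is smallest.
Full ascending order: V⁵⁺ < Ti⁴⁺ < Ca²⁺ < K⁺ < Cl⁻ < P³⁻. Counting from the smallest, position 5 is Cl⁻.

Cl⁻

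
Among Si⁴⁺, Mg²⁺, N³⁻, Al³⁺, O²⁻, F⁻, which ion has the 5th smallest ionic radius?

Each ion has 10 electrons. The ranking follows nuclear charge in reverse — greater Z gives a smaller radius. Si⁴⁺ (Z=14), Al³⁺ (Z=13), Mg²⁺ (Z=12), F⁻ (Z=9), O²⁻ (Z=8), N³⁻ (Z=7).
Full ascending order: Si⁴⁺ < Al³⁺ < Mg²⁺ < F⁻ < O²⁻ < N³⁻. Counting from the smallest, position 5 is O²⁻.

O²⁻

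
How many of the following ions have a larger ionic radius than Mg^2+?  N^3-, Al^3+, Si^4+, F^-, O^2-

Isoelectronic series (10 e⁻ each). Size is set by nuclear charge: more protons means a smaller ion. Si^4+ (Z=14), Al^3+ (Z=13), Mg^2+ (Z=12), F^- (Z=9), O^2- (Z=8), N^3- (Z=7).
Ordering all of them (including Mg^2+) by radius gives Si^4+ < Al^3+ < Mg^2+ < F^- < O^2- < N^3-. So 3 are larger.

3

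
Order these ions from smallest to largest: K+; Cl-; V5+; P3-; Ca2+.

Isoelectronic series (18 e⁻ each). Size is set by nuclear charge: more protons means a smaller ion. V5+ (Z=23), Ca2+ (Z=20), K+ (Z=19), Cl- (Z=17), P3- (Z=15).

V5+ < Ca2+ < K+ < Cl- < P3-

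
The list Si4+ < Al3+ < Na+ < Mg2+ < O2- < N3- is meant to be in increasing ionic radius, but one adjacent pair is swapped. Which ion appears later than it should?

Check each adjacent pair. Na+ and Mg2+ are reversed: they are isoelectronic (10 e⁻) and Mg has more protons than Na (12 vs 11), making Mg2+ smaller. No other neighbouring pair contradicts the periodic trends, so Mg2+ is the ion listed too late.

Mg2+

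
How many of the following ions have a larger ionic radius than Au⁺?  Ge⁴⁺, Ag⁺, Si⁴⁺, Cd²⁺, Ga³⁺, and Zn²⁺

0

Si⁴⁺ has 10 e⁻ (Z=14), Ge⁴⁺ has 28 e⁻ (Z=32), Ga³⁺ has 28 e⁻ (Z=31), Zn²⁺ has 28 e⁻ (Z=30), Cd²⁺ has 46 e⁻ (Z=48), Ag⁺ has 46 e⁻ (Z=47), Au⁺ has 78 e⁻ (Z=79). Si⁴⁺ < Ge⁴⁺ (same group, 1 shell fewer); Ge⁴⁺ < Ga³⁺ (both 28 e⁻, Z=32>31); Ga³⁺ < Zn²⁺ (isoelectronic, higher Z=31 is smaller); Zn²⁺ < Cd²⁺ (same group, 1 shell fewer); Cd²⁺ < Ag⁺ (both 46 e⁻, Z=48>47); Ag⁺ < Au⁺ (same group, period 5 vs 6).
Placing each against Au⁺: smaller — Si⁴⁺, Ge⁴⁺, Ga³⁺, Zn²⁺, Cd²⁺, Ag⁺; larger — none. Count: 0.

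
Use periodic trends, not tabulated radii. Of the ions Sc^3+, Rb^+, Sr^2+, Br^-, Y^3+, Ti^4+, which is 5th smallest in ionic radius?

First list Z and electron count for each: Ti^4+ has 18 e⁻ (Z=22), Sc^3+ has 18 e⁻ (Z=21), Y^3+ has 36 e⁻ (Z=39), Sr^2+ has 36 e⁻ (Z=38), Rb^+ has 36 e⁻ (Z=37), Br^- has 36 e⁻ (Z=35). Ti^4+ < Sc^3+ (both 18 e⁻, Z=22>21); Sc^3+ < Y^3+ (same group, 1 shell fewer); Y^3+ < Sr^2+ (isoelectronic, higher Z=39 is smaller); Sr^2+ < Rb^+ (both 36 e⁻, Z=38>37); Rb^+ < Br^- (both 36 e⁻, Z=37>35).
That gives Ti^4+ < Sc^3+ < Y^3+ < Sr^2+ < Rb^+ < Br^-. From the smallest end, number 5 is Rb^+.

Rb^+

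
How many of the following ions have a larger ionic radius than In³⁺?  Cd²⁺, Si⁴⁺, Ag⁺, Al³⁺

Electron counts and nuclear charges: Si⁴⁺: 10 e⁻, Z=14, Al³⁺: 10 e⁻, Z=13, In³⁺: 46 e⁻, Z=49, Cd²⁺: 46 e⁻, Z=48, Ag⁺: 46 e⁻, Z=47. Si⁴⁺ < Al³⁺ (isoelectronic, higher Z=14 is smaller); Al³⁺ < In³⁺ (same group, 2 shells fewer); In³⁺ < Cd²⁺ (isoelectronic, higher Z=49 is smaller); Cd²⁺ < Ag⁺ (isoelectronic, higher Z=48 is smaller).
Relative to In³⁺, the ions that are larger are Cd²⁺, Ag⁺. That's 2.

2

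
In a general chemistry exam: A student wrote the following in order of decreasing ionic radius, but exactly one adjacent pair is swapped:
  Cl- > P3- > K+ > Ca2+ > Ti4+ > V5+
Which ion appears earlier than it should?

Cl-

Compare adjacent ions: they are isoelectronic (18 e⁻) and Cl has more protons than P (17 vs 15), making Cl- smaller — yet in this decreasing list Cl- sits before P3-. Nothing else is reversed, so Cl- should move one place to the right.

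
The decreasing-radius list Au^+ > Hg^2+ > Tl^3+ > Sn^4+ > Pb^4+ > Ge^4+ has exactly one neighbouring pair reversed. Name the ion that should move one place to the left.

Pb^4+

The pair Sn^4+, Pb^4+ is the wrong way round — same group and charge — period 5 sits above period 6, so Sn^4+ is smaller. All other adjacent pairs agree with periodic trends, so Pb^4+ is the misplaced ion.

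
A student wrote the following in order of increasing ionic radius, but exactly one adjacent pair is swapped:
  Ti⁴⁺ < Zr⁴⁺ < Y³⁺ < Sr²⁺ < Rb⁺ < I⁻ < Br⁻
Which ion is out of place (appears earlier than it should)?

I⁻

The pair I⁻, Br⁻ is the wrong way round — both in group 17 with the same charge; Br⁻ (period 4) has the smaller radius. All other adjacent pairs agree with periodic trends, so I⁻ is the misplaced ion.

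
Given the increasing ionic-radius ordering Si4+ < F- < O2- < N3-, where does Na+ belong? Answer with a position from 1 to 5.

Isoelectronic series (10 e⁻ each). Size is set by nuclear charge: more protons means a smaller ion. Si4+ (Z=14), Na+ (Z=11), F- (Z=9), O2- (Z=8), N3- (Z=7).
Merged order: Si4+ < Na+ < F- < O2- < N3- — Na+ is number 2.

2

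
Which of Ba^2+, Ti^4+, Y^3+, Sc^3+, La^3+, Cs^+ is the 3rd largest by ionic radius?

La^3+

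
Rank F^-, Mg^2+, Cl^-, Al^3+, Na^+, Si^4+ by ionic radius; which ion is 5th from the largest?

First list Z and electron count for each: Si^4+ has 10 e⁻ (Z=14), Al^3+ has 10 e⁻ (Z=13), Mg^2+ has 10 e⁻ (Z=12), Na^+ has 10 e⁻ (Z=11), F^- has 10 e⁻ (Z=9), Cl^- has 18 e⁻ (Z=17). Si^4+ < Al^3+ (isoelectronic, higher Z=14 is smaller); Al^3+ < Mg^2+ (isoelectronic, higher Z=13 is smaller); Mg^2+ < Na^+ (both 10 e⁻, Z=12>11); Na^+ < F^- (isoelectronic, higher Z=11 is smaller); F^- < Cl^- (same group, 1 shell fewer).
Full ascending order: Si^4+ < Al^3+ < Mg^2+ < Na^+ < F^- < Cl^-. Counting from the largest, position 5 is Al^3+.

Al^3+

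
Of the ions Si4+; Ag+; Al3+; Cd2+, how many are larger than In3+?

2

First list Z and electron count for each: Si4+ has 10 e⁻ (Z=14), Al3+ has 10 e⁻ (Z=13), In3+ has 46 e⁻ (Z=49), Cd2+ has 46 e⁻ (Z=48), Ag+ has 46 e⁻ (Z=47). Si4+ < Al3+ (isoelectronic, higher Z=14 is smaller); Al3+ < In3+ (same group, 2 shells fewer); In3+ < Cd2+ (isoelectronic, higher Z=49 is smaller); Cd2+ < Ag+ (both 46 e⁻, Z=48>47).
Overall: Si4+ < Al3+ < In3+ < Cd2+ < Ag+. In3+ has 2 below it and 2 above. So 2 are larger.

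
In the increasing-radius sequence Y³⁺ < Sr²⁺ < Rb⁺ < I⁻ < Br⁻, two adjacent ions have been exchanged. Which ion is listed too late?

The pair I⁻, Br⁻ is the wrong way round — Br⁻ and I⁻ are in one column with the same charge; the lighter period-4 ion has one fewer shell and is smaller. All other adjacent pairs agree with periodic trends, so Br⁻ is the misplaced ion.

Br⁻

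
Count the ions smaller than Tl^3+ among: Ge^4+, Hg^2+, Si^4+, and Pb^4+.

3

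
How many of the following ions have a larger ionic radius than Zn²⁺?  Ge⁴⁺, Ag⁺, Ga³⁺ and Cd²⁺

2

Ge⁴⁺ (Z=32, 28 e⁻), Ga³⁺ (Z=31, 28 e⁻), Zn²⁺ (Z=30, 28 e⁻), Cd²⁺ (Z=48, 46 e⁻), Ag⁺ (Z=47, 46 e⁻). Ge⁴⁺ < Ga³⁺ (isoelectronic, higher Z=32 is smaller); Ga³⁺ < Zn²⁺ (isoelectronic, higher Z=31 is smaller); Zn²⁺ < Cd²⁺ (same group, 1 shell fewer); Cd²⁺ < Ag⁺ (isoelectronic, higher Z=48 is smaller).
Placing each against Zn²⁺: smaller — Ge⁴⁺, Ga³⁺; larger — Cd²⁺, Ag⁺. Count: 2.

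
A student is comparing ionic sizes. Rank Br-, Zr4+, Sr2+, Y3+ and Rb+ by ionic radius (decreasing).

Br- > Rb+ > Sr2+ > Y3+ > Zr4+

All of these have 36 electrons (isoelectronic). With the same electron cloud, the ion with the most protons pulls it in tightest. Nuclear charges: Zr4+ (Z=40), Y3+ (Z=39), Sr2+ (Z=38), Rb+ (Z=37), Br- (Z=35). Highest Z is smallest.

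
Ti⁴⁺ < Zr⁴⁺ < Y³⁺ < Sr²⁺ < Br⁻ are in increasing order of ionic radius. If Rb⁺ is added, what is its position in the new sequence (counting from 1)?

5

Tabulating Z and e⁻: Ti⁴⁺ has 18 e⁻ (Z=22), Zr⁴⁺ has 36 e⁻ (Z=40), Y³⁺ has 36 e⁻ (Z=39), Sr²⁺ has 36 e⁻ (Z=38), Rb⁺ has 36 e⁻ (Z=37), Br⁻ has 36 e⁻ (Z=35). Ti⁴⁺ < Zr⁴⁺ (same group, 1 shell fewer); Zr⁴⁺ < Y³⁺ (isoelectronic, higher Z=40 is smaller); Y³⁺ < Sr²⁺ (both 36 e⁻, Z=39>38); Sr²⁺ < Rb⁺ (isoelectronic, higher Z=38 is smaller); Rb⁺ < Br⁻ (isoelectronic, higher Z=37 is smaller).
Merged order: Ti⁴⁺ < Zr⁴⁺ < Y³⁺ < Sr²⁺ < Rb⁺ < Br⁻ — Rb⁺ is number 5.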